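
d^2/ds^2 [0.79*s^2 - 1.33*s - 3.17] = 1.58000000000000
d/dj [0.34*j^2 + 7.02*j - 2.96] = 0.68*j + 7.02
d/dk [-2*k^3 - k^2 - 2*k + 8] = -6*k^2 - 2*k - 2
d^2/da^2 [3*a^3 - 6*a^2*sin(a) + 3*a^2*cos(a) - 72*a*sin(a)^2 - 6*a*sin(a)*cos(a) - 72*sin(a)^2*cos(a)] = 6*a^2*sin(a) - 3*a^2*cos(a) - 12*a*sin(a) + 12*a*sin(2*a) - 24*a*cos(a) - 144*a*cos(2*a) + 18*a - 12*sin(a) - 144*sin(2*a) + 24*cos(a) - 12*cos(2*a) - 162*cos(3*a)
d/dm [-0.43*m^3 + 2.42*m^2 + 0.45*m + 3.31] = -1.29*m^2 + 4.84*m + 0.45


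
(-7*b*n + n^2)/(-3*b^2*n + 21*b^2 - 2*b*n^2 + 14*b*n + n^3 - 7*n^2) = n*(7*b - n)/(3*b^2*n - 21*b^2 + 2*b*n^2 - 14*b*n - n^3 + 7*n^2)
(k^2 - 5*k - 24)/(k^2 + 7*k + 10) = (k^2 - 5*k - 24)/(k^2 + 7*k + 10)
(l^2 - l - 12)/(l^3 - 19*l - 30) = (l - 4)/(l^2 - 3*l - 10)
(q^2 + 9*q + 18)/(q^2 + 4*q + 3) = (q + 6)/(q + 1)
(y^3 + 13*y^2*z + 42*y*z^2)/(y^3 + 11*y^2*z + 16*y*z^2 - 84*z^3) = y/(y - 2*z)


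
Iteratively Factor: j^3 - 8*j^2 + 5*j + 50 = (j - 5)*(j^2 - 3*j - 10) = (j - 5)*(j + 2)*(j - 5)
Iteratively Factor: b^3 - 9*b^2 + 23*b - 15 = (b - 1)*(b^2 - 8*b + 15) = (b - 3)*(b - 1)*(b - 5)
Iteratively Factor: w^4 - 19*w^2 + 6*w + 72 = (w + 4)*(w^3 - 4*w^2 - 3*w + 18) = (w + 2)*(w + 4)*(w^2 - 6*w + 9) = (w - 3)*(w + 2)*(w + 4)*(w - 3)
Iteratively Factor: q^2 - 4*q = (q - 4)*(q)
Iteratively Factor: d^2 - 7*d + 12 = (d - 3)*(d - 4)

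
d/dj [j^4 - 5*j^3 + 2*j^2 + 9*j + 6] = 4*j^3 - 15*j^2 + 4*j + 9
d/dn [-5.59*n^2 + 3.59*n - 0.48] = 3.59 - 11.18*n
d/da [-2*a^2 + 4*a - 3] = 4 - 4*a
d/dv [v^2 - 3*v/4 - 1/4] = 2*v - 3/4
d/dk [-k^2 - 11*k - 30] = -2*k - 11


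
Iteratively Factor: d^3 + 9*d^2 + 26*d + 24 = (d + 3)*(d^2 + 6*d + 8) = (d + 3)*(d + 4)*(d + 2)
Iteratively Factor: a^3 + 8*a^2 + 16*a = (a + 4)*(a^2 + 4*a) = a*(a + 4)*(a + 4)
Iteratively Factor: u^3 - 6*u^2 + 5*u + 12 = (u + 1)*(u^2 - 7*u + 12) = (u - 3)*(u + 1)*(u - 4)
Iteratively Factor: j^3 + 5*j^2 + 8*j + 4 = (j + 2)*(j^2 + 3*j + 2) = (j + 2)^2*(j + 1)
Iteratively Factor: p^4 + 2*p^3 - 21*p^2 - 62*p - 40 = (p + 2)*(p^3 - 21*p - 20) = (p + 2)*(p + 4)*(p^2 - 4*p - 5) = (p + 1)*(p + 2)*(p + 4)*(p - 5)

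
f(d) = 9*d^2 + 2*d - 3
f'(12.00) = 218.00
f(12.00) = 1317.00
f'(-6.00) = -106.00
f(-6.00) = 309.00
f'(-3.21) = -55.78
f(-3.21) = 83.32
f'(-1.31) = -21.58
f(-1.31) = 9.82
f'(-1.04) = -16.72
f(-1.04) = 4.65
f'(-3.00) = -52.00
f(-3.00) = 72.00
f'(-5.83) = -102.94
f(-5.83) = 291.24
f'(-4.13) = -72.34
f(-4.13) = 142.25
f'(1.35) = 26.30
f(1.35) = 16.10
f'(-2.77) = -47.86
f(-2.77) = 60.52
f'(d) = 18*d + 2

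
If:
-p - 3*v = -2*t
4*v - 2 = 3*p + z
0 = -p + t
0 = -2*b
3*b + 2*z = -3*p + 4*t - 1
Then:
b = 0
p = -9/13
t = -9/13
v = -3/13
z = -11/13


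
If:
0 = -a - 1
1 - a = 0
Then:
No Solution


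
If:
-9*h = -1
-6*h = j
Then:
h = 1/9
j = -2/3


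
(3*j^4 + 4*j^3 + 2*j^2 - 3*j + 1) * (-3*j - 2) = -9*j^5 - 18*j^4 - 14*j^3 + 5*j^2 + 3*j - 2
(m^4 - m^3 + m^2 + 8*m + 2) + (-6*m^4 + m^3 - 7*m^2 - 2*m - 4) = -5*m^4 - 6*m^2 + 6*m - 2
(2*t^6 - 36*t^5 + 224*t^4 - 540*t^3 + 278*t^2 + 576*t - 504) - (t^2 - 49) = 2*t^6 - 36*t^5 + 224*t^4 - 540*t^3 + 277*t^2 + 576*t - 455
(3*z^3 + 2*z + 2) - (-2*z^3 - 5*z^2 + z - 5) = 5*z^3 + 5*z^2 + z + 7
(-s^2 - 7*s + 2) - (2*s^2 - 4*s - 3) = -3*s^2 - 3*s + 5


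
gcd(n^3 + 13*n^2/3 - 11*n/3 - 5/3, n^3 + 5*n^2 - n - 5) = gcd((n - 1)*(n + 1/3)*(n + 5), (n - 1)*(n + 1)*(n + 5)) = n^2 + 4*n - 5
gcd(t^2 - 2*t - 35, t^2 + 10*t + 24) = 1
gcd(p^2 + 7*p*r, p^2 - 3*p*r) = p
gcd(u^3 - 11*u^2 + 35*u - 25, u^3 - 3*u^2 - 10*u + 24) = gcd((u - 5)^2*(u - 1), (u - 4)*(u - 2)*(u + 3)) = 1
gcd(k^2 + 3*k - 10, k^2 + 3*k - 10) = k^2 + 3*k - 10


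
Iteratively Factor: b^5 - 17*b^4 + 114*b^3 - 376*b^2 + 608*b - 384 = (b - 4)*(b^4 - 13*b^3 + 62*b^2 - 128*b + 96) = (b - 4)*(b - 2)*(b^3 - 11*b^2 + 40*b - 48) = (b - 4)^2*(b - 2)*(b^2 - 7*b + 12) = (b - 4)^2*(b - 3)*(b - 2)*(b - 4)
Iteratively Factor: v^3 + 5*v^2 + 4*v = (v)*(v^2 + 5*v + 4) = v*(v + 4)*(v + 1)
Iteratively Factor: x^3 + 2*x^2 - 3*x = (x)*(x^2 + 2*x - 3) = x*(x + 3)*(x - 1)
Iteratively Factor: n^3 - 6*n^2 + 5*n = (n - 5)*(n^2 - n) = (n - 5)*(n - 1)*(n)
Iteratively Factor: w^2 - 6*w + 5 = (w - 1)*(w - 5)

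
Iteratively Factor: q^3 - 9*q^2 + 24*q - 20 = (q - 2)*(q^2 - 7*q + 10) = (q - 5)*(q - 2)*(q - 2)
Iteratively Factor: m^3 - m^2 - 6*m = (m - 3)*(m^2 + 2*m) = (m - 3)*(m + 2)*(m)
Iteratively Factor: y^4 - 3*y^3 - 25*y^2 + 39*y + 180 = (y + 3)*(y^3 - 6*y^2 - 7*y + 60) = (y - 5)*(y + 3)*(y^2 - y - 12) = (y - 5)*(y - 4)*(y + 3)*(y + 3)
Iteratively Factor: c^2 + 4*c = (c)*(c + 4)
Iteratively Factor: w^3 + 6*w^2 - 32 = (w + 4)*(w^2 + 2*w - 8) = (w + 4)^2*(w - 2)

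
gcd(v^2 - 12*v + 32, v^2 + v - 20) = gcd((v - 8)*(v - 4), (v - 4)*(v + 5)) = v - 4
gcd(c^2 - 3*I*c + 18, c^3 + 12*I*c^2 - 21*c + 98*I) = 1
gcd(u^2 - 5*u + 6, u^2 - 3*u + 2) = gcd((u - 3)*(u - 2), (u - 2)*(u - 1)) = u - 2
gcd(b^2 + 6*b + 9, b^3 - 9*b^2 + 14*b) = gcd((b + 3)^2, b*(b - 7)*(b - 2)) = 1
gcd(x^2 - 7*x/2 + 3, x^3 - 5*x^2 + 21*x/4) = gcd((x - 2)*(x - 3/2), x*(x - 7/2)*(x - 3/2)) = x - 3/2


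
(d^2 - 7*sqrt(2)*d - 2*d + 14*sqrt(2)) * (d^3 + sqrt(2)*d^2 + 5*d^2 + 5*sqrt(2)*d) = d^5 - 6*sqrt(2)*d^4 + 3*d^4 - 18*sqrt(2)*d^3 - 24*d^3 - 42*d^2 + 60*sqrt(2)*d^2 + 140*d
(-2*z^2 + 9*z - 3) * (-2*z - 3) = 4*z^3 - 12*z^2 - 21*z + 9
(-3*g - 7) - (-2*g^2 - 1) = 2*g^2 - 3*g - 6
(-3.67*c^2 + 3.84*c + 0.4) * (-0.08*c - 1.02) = 0.2936*c^3 + 3.4362*c^2 - 3.9488*c - 0.408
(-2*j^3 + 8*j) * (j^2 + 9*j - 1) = -2*j^5 - 18*j^4 + 10*j^3 + 72*j^2 - 8*j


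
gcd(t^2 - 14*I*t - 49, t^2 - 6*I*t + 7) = t - 7*I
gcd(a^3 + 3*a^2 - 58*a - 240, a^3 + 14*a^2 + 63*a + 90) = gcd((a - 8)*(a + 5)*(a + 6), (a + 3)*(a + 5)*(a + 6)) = a^2 + 11*a + 30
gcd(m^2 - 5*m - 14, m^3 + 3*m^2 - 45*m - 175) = m - 7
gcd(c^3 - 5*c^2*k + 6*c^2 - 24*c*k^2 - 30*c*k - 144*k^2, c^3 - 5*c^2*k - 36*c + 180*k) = c + 6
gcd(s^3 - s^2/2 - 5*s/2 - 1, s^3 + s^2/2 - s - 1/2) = s^2 + 3*s/2 + 1/2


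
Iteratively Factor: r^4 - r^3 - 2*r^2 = (r - 2)*(r^3 + r^2) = (r - 2)*(r + 1)*(r^2) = r*(r - 2)*(r + 1)*(r)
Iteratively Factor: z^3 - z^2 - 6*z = (z - 3)*(z^2 + 2*z) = z*(z - 3)*(z + 2)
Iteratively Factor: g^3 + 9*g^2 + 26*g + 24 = (g + 2)*(g^2 + 7*g + 12) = (g + 2)*(g + 4)*(g + 3)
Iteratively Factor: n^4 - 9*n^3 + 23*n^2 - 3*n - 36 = (n - 3)*(n^3 - 6*n^2 + 5*n + 12) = (n - 4)*(n - 3)*(n^2 - 2*n - 3) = (n - 4)*(n - 3)*(n + 1)*(n - 3)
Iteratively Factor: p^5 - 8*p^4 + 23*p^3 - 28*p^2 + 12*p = (p - 2)*(p^4 - 6*p^3 + 11*p^2 - 6*p) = (p - 3)*(p - 2)*(p^3 - 3*p^2 + 2*p) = p*(p - 3)*(p - 2)*(p^2 - 3*p + 2) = p*(p - 3)*(p - 2)*(p - 1)*(p - 2)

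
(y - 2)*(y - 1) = y^2 - 3*y + 2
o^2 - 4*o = o*(o - 4)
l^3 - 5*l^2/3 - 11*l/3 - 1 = (l - 3)*(l + 1/3)*(l + 1)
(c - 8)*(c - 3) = c^2 - 11*c + 24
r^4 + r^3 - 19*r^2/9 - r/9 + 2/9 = (r - 1)*(r - 1/3)*(r + 1/3)*(r + 2)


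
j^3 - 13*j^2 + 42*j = j*(j - 7)*(j - 6)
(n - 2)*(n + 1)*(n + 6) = n^3 + 5*n^2 - 8*n - 12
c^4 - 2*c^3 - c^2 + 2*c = c*(c - 2)*(c - 1)*(c + 1)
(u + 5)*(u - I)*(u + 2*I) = u^3 + 5*u^2 + I*u^2 + 2*u + 5*I*u + 10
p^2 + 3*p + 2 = (p + 1)*(p + 2)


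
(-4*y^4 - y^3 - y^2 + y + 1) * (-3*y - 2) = 12*y^5 + 11*y^4 + 5*y^3 - y^2 - 5*y - 2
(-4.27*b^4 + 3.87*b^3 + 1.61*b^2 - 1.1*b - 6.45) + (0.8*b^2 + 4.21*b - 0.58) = -4.27*b^4 + 3.87*b^3 + 2.41*b^2 + 3.11*b - 7.03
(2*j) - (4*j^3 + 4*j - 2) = -4*j^3 - 2*j + 2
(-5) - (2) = -7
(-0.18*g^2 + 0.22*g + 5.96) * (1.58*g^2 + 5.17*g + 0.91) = -0.2844*g^4 - 0.583*g^3 + 10.3904*g^2 + 31.0134*g + 5.4236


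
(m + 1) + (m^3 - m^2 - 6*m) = m^3 - m^2 - 5*m + 1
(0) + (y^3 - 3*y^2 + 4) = y^3 - 3*y^2 + 4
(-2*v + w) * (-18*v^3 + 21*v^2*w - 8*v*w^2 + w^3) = 36*v^4 - 60*v^3*w + 37*v^2*w^2 - 10*v*w^3 + w^4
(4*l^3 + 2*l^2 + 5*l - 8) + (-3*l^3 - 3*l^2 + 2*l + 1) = l^3 - l^2 + 7*l - 7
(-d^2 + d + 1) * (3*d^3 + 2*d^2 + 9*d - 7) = -3*d^5 + d^4 - 4*d^3 + 18*d^2 + 2*d - 7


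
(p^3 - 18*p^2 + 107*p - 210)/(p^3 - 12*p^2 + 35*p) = (p - 6)/p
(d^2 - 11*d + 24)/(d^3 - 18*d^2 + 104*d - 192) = (d - 3)/(d^2 - 10*d + 24)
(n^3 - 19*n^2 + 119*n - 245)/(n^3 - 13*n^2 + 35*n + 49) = (n - 5)/(n + 1)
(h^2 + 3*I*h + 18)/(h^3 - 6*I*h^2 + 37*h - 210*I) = (h - 3*I)/(h^2 - 12*I*h - 35)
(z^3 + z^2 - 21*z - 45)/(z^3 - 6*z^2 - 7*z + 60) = (z + 3)/(z - 4)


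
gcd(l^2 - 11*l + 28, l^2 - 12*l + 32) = l - 4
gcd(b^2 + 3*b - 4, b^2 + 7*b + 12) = b + 4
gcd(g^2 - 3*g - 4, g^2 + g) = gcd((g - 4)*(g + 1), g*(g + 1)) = g + 1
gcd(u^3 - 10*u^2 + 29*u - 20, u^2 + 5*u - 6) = u - 1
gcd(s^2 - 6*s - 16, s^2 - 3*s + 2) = 1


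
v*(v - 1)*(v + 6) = v^3 + 5*v^2 - 6*v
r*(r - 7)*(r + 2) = r^3 - 5*r^2 - 14*r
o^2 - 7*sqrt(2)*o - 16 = (o - 8*sqrt(2))*(o + sqrt(2))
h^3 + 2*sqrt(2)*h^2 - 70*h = h*(h - 5*sqrt(2))*(h + 7*sqrt(2))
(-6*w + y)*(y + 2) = -6*w*y - 12*w + y^2 + 2*y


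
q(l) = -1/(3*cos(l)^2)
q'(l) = -2*sin(l)/(3*cos(l)^3)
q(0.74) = -0.61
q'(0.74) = -1.12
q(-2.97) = -0.34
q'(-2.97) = -0.12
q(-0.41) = -0.40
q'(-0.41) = 0.34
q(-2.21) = -0.94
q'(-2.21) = -2.52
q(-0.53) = -0.45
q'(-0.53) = 0.52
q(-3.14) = -0.33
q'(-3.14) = -0.00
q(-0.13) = -0.34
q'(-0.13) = 0.09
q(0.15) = -0.34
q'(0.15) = -0.10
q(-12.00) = -0.47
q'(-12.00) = -0.60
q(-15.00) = -0.58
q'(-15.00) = -0.99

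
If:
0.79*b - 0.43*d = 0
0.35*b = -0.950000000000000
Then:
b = -2.71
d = -4.99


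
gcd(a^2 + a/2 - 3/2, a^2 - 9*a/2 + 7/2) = a - 1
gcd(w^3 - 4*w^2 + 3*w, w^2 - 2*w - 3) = w - 3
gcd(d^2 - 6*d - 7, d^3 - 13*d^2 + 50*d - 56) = d - 7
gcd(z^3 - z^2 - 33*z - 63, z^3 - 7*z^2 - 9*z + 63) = z^2 - 4*z - 21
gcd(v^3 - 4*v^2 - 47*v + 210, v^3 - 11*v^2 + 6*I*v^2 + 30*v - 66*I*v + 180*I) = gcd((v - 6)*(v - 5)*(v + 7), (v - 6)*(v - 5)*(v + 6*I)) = v^2 - 11*v + 30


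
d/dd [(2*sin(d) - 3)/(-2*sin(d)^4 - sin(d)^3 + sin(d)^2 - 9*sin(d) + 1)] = (12*sin(d)^4 - 20*sin(d)^3 - 11*sin(d)^2 + 6*sin(d) - 25)*cos(d)/(2*sin(d)^4 + sin(d)^3 - sin(d)^2 + 9*sin(d) - 1)^2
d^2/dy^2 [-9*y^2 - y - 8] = -18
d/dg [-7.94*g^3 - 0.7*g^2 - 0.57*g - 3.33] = -23.82*g^2 - 1.4*g - 0.57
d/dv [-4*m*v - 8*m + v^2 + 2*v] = -4*m + 2*v + 2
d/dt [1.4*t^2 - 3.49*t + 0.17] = 2.8*t - 3.49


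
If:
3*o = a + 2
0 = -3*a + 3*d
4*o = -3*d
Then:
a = -8/13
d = -8/13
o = 6/13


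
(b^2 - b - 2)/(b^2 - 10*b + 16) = (b + 1)/(b - 8)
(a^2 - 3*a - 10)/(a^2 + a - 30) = (a + 2)/(a + 6)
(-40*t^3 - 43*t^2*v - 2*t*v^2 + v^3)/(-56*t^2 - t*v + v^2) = (5*t^2 + 6*t*v + v^2)/(7*t + v)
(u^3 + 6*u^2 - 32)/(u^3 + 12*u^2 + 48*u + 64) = (u - 2)/(u + 4)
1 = 1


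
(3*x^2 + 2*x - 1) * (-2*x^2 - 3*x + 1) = -6*x^4 - 13*x^3 - x^2 + 5*x - 1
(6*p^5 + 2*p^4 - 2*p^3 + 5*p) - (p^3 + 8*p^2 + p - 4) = 6*p^5 + 2*p^4 - 3*p^3 - 8*p^2 + 4*p + 4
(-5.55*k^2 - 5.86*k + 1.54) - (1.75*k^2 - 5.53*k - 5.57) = -7.3*k^2 - 0.33*k + 7.11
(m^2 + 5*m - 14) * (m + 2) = m^3 + 7*m^2 - 4*m - 28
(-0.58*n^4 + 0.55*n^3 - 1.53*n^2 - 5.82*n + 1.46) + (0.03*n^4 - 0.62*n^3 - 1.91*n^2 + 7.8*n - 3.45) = -0.55*n^4 - 0.07*n^3 - 3.44*n^2 + 1.98*n - 1.99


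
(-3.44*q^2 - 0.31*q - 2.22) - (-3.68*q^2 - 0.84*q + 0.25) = 0.24*q^2 + 0.53*q - 2.47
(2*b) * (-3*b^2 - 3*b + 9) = -6*b^3 - 6*b^2 + 18*b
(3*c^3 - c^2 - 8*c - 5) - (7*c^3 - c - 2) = -4*c^3 - c^2 - 7*c - 3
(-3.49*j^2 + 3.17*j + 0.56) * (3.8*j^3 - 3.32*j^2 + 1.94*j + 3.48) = -13.262*j^5 + 23.6328*j^4 - 15.167*j^3 - 7.8546*j^2 + 12.118*j + 1.9488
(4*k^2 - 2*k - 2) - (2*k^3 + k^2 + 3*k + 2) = -2*k^3 + 3*k^2 - 5*k - 4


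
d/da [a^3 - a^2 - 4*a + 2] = 3*a^2 - 2*a - 4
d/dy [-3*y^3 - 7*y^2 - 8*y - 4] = -9*y^2 - 14*y - 8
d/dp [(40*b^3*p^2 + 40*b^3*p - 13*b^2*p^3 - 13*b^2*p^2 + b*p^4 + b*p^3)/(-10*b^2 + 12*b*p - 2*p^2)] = b*(-16*b^2*p - 8*b^2 + 11*b*p^2 + 2*b*p - 2*p^3 - p^2)/(2*(b^2 - 2*b*p + p^2))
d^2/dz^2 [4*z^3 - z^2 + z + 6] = 24*z - 2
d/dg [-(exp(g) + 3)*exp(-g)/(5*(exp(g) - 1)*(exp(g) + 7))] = (2*exp(3*g) + 15*exp(2*g) + 36*exp(g) - 21)*exp(-g)/(5*(exp(4*g) + 12*exp(3*g) + 22*exp(2*g) - 84*exp(g) + 49))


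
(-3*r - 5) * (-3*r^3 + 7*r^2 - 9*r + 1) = 9*r^4 - 6*r^3 - 8*r^2 + 42*r - 5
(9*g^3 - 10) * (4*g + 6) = 36*g^4 + 54*g^3 - 40*g - 60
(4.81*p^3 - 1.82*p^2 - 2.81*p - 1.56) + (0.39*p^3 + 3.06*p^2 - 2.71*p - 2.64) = 5.2*p^3 + 1.24*p^2 - 5.52*p - 4.2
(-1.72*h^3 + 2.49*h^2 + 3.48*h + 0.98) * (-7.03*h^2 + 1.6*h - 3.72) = 12.0916*h^5 - 20.2567*h^4 - 14.082*h^3 - 10.5842*h^2 - 11.3776*h - 3.6456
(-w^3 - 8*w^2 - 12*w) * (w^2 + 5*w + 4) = -w^5 - 13*w^4 - 56*w^3 - 92*w^2 - 48*w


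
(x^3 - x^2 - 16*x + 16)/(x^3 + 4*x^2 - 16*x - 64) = (x - 1)/(x + 4)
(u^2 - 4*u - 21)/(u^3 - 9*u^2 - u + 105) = 1/(u - 5)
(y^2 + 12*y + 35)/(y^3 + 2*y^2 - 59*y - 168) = (y + 5)/(y^2 - 5*y - 24)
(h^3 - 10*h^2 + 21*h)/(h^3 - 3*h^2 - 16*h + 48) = h*(h - 7)/(h^2 - 16)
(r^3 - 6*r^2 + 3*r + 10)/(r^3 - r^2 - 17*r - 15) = (r - 2)/(r + 3)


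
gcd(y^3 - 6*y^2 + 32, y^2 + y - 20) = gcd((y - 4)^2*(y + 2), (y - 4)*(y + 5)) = y - 4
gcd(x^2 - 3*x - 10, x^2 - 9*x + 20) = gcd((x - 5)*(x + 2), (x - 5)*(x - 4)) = x - 5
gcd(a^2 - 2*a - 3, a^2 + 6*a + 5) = a + 1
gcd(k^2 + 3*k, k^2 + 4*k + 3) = k + 3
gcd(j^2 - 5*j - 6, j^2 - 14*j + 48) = j - 6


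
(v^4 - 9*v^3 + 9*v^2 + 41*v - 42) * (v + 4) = v^5 - 5*v^4 - 27*v^3 + 77*v^2 + 122*v - 168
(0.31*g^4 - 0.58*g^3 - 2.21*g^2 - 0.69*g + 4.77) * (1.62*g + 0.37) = 0.5022*g^5 - 0.8249*g^4 - 3.7948*g^3 - 1.9355*g^2 + 7.4721*g + 1.7649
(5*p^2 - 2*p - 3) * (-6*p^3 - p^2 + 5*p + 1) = -30*p^5 + 7*p^4 + 45*p^3 - 2*p^2 - 17*p - 3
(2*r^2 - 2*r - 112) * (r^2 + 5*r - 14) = 2*r^4 + 8*r^3 - 150*r^2 - 532*r + 1568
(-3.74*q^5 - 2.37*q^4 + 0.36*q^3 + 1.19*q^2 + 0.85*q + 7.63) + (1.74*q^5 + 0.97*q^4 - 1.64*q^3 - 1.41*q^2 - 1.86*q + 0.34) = -2.0*q^5 - 1.4*q^4 - 1.28*q^3 - 0.22*q^2 - 1.01*q + 7.97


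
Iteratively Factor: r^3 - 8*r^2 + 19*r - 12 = (r - 1)*(r^2 - 7*r + 12) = (r - 3)*(r - 1)*(r - 4)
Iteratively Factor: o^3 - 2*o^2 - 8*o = (o)*(o^2 - 2*o - 8) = o*(o - 4)*(o + 2)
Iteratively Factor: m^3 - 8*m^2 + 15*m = (m - 5)*(m^2 - 3*m) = (m - 5)*(m - 3)*(m)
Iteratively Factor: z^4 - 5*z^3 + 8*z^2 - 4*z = (z)*(z^3 - 5*z^2 + 8*z - 4) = z*(z - 1)*(z^2 - 4*z + 4) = z*(z - 2)*(z - 1)*(z - 2)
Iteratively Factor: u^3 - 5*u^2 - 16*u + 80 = (u + 4)*(u^2 - 9*u + 20) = (u - 4)*(u + 4)*(u - 5)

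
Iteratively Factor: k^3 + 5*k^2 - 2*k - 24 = (k + 4)*(k^2 + k - 6) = (k - 2)*(k + 4)*(k + 3)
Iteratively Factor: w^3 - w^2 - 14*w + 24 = (w - 2)*(w^2 + w - 12) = (w - 3)*(w - 2)*(w + 4)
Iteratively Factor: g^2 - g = (g - 1)*(g)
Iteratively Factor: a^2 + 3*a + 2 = (a + 1)*(a + 2)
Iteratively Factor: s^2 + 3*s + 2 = (s + 1)*(s + 2)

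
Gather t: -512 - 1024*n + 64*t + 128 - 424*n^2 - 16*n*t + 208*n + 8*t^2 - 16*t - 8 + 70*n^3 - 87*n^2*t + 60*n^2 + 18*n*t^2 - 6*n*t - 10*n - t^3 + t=70*n^3 - 364*n^2 - 826*n - t^3 + t^2*(18*n + 8) + t*(-87*n^2 - 22*n + 49) - 392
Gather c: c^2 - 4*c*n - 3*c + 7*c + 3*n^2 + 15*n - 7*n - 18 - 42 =c^2 + c*(4 - 4*n) + 3*n^2 + 8*n - 60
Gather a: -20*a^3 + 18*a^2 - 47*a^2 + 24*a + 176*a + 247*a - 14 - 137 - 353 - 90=-20*a^3 - 29*a^2 + 447*a - 594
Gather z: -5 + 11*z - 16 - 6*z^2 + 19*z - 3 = -6*z^2 + 30*z - 24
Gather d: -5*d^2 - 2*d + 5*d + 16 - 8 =-5*d^2 + 3*d + 8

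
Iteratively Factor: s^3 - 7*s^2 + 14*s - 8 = (s - 1)*(s^2 - 6*s + 8) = (s - 2)*(s - 1)*(s - 4)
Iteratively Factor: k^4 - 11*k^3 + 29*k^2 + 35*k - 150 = (k - 5)*(k^3 - 6*k^2 - k + 30) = (k - 5)*(k - 3)*(k^2 - 3*k - 10) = (k - 5)^2*(k - 3)*(k + 2)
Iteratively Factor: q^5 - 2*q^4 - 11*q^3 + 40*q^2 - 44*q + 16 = (q + 4)*(q^4 - 6*q^3 + 13*q^2 - 12*q + 4) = (q - 2)*(q + 4)*(q^3 - 4*q^2 + 5*q - 2) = (q - 2)*(q - 1)*(q + 4)*(q^2 - 3*q + 2) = (q - 2)*(q - 1)^2*(q + 4)*(q - 2)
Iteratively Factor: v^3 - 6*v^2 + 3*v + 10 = (v + 1)*(v^2 - 7*v + 10) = (v - 5)*(v + 1)*(v - 2)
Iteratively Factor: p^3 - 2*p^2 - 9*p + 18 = (p + 3)*(p^2 - 5*p + 6) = (p - 3)*(p + 3)*(p - 2)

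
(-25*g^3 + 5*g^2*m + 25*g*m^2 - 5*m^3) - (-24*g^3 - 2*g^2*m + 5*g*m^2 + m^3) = -g^3 + 7*g^2*m + 20*g*m^2 - 6*m^3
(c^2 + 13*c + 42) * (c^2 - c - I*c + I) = c^4 + 12*c^3 - I*c^3 + 29*c^2 - 12*I*c^2 - 42*c - 29*I*c + 42*I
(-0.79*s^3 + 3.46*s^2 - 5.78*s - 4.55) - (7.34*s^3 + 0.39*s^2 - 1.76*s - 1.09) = -8.13*s^3 + 3.07*s^2 - 4.02*s - 3.46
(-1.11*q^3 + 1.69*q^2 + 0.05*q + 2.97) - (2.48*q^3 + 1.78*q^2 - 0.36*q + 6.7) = -3.59*q^3 - 0.0900000000000001*q^2 + 0.41*q - 3.73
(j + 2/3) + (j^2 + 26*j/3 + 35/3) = j^2 + 29*j/3 + 37/3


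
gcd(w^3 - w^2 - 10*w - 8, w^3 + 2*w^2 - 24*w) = w - 4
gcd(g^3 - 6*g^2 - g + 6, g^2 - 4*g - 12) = g - 6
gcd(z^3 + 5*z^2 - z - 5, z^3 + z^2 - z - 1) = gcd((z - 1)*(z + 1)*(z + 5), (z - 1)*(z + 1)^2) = z^2 - 1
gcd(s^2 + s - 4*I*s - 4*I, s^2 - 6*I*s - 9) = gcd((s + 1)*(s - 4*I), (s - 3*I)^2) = 1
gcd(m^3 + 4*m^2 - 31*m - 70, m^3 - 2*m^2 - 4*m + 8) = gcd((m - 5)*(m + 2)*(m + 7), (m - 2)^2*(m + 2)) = m + 2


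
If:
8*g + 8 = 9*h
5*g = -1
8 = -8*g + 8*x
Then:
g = -1/5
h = 32/45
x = 4/5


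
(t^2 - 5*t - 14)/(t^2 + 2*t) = (t - 7)/t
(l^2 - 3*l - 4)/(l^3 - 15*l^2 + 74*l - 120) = (l + 1)/(l^2 - 11*l + 30)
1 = 1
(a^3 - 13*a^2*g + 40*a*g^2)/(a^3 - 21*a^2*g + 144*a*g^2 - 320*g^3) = a/(a - 8*g)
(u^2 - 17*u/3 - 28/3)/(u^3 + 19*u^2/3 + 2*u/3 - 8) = (u - 7)/(u^2 + 5*u - 6)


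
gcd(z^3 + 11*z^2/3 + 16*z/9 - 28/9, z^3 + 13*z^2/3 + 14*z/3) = z^2 + 13*z/3 + 14/3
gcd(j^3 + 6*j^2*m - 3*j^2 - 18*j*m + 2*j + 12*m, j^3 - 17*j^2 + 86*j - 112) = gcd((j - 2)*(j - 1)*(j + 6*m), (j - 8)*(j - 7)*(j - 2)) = j - 2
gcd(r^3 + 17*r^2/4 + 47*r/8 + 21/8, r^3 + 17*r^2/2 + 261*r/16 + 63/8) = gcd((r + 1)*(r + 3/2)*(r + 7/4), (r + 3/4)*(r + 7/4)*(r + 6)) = r + 7/4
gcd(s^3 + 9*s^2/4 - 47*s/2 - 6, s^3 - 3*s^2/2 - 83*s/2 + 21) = s + 6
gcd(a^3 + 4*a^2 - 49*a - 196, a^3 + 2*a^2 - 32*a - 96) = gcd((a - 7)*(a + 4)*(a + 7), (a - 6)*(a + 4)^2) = a + 4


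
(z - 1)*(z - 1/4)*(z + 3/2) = z^3 + z^2/4 - 13*z/8 + 3/8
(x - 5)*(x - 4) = x^2 - 9*x + 20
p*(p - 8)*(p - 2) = p^3 - 10*p^2 + 16*p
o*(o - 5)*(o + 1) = o^3 - 4*o^2 - 5*o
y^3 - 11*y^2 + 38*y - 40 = (y - 5)*(y - 4)*(y - 2)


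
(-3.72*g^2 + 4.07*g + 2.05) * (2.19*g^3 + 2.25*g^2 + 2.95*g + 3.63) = -8.1468*g^5 + 0.543299999999999*g^4 + 2.673*g^3 + 3.1154*g^2 + 20.8216*g + 7.4415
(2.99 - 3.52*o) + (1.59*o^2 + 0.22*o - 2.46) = 1.59*o^2 - 3.3*o + 0.53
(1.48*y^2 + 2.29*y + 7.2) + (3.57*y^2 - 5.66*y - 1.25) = 5.05*y^2 - 3.37*y + 5.95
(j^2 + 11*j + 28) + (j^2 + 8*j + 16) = 2*j^2 + 19*j + 44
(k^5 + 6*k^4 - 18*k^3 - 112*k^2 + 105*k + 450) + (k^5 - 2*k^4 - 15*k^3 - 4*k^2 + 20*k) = 2*k^5 + 4*k^4 - 33*k^3 - 116*k^2 + 125*k + 450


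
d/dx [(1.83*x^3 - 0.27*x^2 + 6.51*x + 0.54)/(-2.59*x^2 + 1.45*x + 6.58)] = (-4.7397*x^4 + 5.307*x^3 + 52.5936*x^2 - 0.756*x + 42.0528)/(6.7081*x^4 - 7.511*x^3 - 31.9819*x^2 + 19.082*x + 43.2964)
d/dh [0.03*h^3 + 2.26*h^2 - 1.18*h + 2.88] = 0.09*h^2 + 4.52*h - 1.18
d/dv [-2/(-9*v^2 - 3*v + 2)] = 6*(-6*v - 1)/(9*v^2 + 3*v - 2)^2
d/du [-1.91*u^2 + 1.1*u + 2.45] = 1.1 - 3.82*u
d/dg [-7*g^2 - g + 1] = -14*g - 1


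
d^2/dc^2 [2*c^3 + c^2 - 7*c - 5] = 12*c + 2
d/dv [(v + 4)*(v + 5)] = 2*v + 9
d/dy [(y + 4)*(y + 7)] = 2*y + 11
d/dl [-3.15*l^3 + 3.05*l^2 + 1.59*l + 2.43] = -9.45*l^2 + 6.1*l + 1.59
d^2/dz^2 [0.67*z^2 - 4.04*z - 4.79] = 1.34000000000000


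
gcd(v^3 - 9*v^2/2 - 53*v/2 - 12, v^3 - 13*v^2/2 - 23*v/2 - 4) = v^2 - 15*v/2 - 4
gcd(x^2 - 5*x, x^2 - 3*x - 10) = x - 5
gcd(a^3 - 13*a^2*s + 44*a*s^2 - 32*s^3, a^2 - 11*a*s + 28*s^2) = -a + 4*s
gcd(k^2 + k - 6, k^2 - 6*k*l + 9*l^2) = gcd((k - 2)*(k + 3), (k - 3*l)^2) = 1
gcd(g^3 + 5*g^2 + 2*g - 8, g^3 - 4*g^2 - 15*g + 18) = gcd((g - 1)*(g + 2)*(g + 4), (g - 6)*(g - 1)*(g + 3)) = g - 1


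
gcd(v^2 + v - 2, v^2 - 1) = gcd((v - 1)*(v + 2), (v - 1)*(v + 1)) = v - 1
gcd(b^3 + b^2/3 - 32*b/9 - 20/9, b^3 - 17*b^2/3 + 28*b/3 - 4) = b - 2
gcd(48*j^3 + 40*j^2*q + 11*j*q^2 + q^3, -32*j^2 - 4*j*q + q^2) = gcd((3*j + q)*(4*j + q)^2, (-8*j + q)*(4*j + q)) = 4*j + q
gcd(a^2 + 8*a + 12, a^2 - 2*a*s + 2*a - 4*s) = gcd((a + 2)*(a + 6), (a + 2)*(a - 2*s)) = a + 2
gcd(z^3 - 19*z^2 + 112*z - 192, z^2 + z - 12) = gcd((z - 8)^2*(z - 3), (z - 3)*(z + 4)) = z - 3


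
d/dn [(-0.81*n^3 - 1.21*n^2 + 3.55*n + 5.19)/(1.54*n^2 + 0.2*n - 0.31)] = (-1.2474*n^4 - 0.324*n^3 - 4.9557*n^2 - 15.235*n - 2.1385)/(2.3716*n^4 + 0.616*n^3 - 0.9148*n^2 - 0.124*n + 0.0961)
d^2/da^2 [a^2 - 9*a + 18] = 2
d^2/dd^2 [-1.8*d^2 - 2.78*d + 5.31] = -3.60000000000000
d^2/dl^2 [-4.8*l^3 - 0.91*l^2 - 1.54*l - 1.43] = -28.8*l - 1.82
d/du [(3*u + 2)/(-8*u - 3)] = 7/(8*u + 3)^2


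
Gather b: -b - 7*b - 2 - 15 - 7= -8*b - 24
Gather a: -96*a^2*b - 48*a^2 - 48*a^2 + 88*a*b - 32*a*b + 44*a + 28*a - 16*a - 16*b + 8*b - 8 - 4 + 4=a^2*(-96*b - 96) + a*(56*b + 56) - 8*b - 8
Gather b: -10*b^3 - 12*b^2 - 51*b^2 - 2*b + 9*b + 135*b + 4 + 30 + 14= -10*b^3 - 63*b^2 + 142*b + 48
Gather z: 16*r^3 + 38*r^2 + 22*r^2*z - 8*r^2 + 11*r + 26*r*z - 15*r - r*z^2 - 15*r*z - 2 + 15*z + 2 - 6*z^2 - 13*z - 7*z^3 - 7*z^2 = 16*r^3 + 30*r^2 - 4*r - 7*z^3 + z^2*(-r - 13) + z*(22*r^2 + 11*r + 2)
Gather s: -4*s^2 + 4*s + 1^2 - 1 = -4*s^2 + 4*s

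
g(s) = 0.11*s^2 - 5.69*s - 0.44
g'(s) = 0.22*s - 5.69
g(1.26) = -7.43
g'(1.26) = -5.41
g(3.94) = -21.15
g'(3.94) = -4.82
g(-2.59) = 15.03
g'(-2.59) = -6.26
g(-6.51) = 41.26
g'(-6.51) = -7.12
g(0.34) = -2.36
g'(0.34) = -5.62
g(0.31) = -2.19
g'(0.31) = -5.62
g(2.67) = -14.85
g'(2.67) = -5.10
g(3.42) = -18.61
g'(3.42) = -4.94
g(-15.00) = 109.66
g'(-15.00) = -8.99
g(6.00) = -30.62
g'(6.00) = -4.37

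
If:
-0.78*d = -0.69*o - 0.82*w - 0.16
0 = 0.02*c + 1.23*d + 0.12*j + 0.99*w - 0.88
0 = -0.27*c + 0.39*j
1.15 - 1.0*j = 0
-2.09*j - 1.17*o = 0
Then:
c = 1.66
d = -0.37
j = 1.15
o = -2.05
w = 1.18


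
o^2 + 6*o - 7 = (o - 1)*(o + 7)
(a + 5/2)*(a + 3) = a^2 + 11*a/2 + 15/2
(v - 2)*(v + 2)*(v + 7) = v^3 + 7*v^2 - 4*v - 28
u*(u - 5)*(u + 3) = u^3 - 2*u^2 - 15*u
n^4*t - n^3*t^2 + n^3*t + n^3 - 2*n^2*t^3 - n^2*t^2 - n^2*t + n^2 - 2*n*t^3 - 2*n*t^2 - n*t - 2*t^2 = (n + 1)*(n - 2*t)*(n + t)*(n*t + 1)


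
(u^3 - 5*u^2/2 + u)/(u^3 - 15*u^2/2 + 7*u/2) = (u - 2)/(u - 7)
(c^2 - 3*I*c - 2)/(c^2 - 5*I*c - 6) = (c - I)/(c - 3*I)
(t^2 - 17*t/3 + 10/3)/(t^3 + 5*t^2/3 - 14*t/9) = 3*(t - 5)/(t*(3*t + 7))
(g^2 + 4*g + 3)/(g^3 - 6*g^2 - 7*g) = (g + 3)/(g*(g - 7))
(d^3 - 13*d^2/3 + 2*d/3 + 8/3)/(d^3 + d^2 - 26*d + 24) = (d + 2/3)/(d + 6)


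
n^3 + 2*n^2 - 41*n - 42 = (n - 6)*(n + 1)*(n + 7)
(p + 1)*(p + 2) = p^2 + 3*p + 2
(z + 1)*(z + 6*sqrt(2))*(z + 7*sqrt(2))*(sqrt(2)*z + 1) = sqrt(2)*z^4 + sqrt(2)*z^3 + 27*z^3 + 27*z^2 + 97*sqrt(2)*z^2 + 84*z + 97*sqrt(2)*z + 84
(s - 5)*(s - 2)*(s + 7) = s^3 - 39*s + 70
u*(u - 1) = u^2 - u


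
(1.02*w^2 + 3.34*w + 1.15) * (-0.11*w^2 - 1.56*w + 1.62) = -0.1122*w^4 - 1.9586*w^3 - 3.6845*w^2 + 3.6168*w + 1.863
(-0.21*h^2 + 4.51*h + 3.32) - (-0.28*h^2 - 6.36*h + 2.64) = 0.07*h^2 + 10.87*h + 0.68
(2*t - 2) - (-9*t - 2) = 11*t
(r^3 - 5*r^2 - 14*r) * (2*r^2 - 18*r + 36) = 2*r^5 - 28*r^4 + 98*r^3 + 72*r^2 - 504*r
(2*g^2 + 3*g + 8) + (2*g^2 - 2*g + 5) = 4*g^2 + g + 13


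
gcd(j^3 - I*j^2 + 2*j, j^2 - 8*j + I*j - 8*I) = j + I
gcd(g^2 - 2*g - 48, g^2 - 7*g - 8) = g - 8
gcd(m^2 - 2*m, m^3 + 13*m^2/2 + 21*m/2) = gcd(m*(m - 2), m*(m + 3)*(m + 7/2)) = m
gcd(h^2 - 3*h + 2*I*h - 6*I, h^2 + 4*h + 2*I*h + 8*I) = h + 2*I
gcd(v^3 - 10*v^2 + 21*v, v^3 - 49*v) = v^2 - 7*v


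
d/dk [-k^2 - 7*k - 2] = -2*k - 7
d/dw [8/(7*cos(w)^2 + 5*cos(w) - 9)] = 8*(14*cos(w) + 5)*sin(w)/(7*cos(w)^2 + 5*cos(w) - 9)^2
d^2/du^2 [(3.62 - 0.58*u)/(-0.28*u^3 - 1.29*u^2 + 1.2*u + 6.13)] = (0.272832*u^5 - 2.14872*u^4 - 18.600588*u^3 - 16.900188*u^2 + 23.861148*u - 76.210308)/(0.021952*u^9 + 0.303408*u^8 + 1.115604*u^7 - 1.895727*u^6 - 18.066096*u^5 - 12.671919*u^4 + 86.772036*u^3 + 118.941003*u^2 - 135.27684*u - 230.346397)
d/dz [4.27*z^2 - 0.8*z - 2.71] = 8.54*z - 0.8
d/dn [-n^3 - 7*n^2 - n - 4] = -3*n^2 - 14*n - 1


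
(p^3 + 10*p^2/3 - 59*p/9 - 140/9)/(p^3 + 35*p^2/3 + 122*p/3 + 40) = (p - 7/3)/(p + 6)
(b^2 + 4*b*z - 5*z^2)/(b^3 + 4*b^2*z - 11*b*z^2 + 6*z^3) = (-b - 5*z)/(-b^2 - 5*b*z + 6*z^2)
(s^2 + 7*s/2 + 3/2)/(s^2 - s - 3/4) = 2*(s + 3)/(2*s - 3)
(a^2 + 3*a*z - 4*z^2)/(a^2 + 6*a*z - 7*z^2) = (a + 4*z)/(a + 7*z)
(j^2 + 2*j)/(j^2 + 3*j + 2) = j/(j + 1)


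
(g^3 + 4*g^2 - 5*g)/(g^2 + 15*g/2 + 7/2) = 2*g*(g^2 + 4*g - 5)/(2*g^2 + 15*g + 7)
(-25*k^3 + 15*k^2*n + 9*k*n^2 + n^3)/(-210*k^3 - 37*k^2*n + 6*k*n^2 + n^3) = (5*k^2 - 4*k*n - n^2)/(42*k^2 - k*n - n^2)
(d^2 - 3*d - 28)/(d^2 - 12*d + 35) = (d + 4)/(d - 5)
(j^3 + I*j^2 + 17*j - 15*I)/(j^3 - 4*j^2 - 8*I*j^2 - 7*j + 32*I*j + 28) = (j^2 + 2*I*j + 15)/(j^2 - j*(4 + 7*I) + 28*I)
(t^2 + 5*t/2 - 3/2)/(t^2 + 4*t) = (2*t^2 + 5*t - 3)/(2*t*(t + 4))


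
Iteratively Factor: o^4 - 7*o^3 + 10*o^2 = (o)*(o^3 - 7*o^2 + 10*o) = o^2*(o^2 - 7*o + 10) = o^2*(o - 2)*(o - 5)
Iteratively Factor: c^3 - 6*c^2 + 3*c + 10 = (c - 2)*(c^2 - 4*c - 5) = (c - 5)*(c - 2)*(c + 1)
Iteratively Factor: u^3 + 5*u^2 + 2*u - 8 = (u + 2)*(u^2 + 3*u - 4) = (u - 1)*(u + 2)*(u + 4)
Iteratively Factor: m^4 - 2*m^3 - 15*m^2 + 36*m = (m - 3)*(m^3 + m^2 - 12*m) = (m - 3)^2*(m^2 + 4*m) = m*(m - 3)^2*(m + 4)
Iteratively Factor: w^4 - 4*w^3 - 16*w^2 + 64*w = (w)*(w^3 - 4*w^2 - 16*w + 64) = w*(w - 4)*(w^2 - 16) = w*(w - 4)*(w + 4)*(w - 4)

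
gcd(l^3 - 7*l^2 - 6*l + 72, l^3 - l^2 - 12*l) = l^2 - l - 12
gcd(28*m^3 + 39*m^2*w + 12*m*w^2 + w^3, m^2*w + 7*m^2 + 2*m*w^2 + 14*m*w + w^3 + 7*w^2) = m + w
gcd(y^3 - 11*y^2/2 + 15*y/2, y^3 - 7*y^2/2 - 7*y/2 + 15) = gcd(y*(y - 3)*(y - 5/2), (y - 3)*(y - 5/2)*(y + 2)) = y^2 - 11*y/2 + 15/2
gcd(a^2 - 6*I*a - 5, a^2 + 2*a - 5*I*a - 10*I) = a - 5*I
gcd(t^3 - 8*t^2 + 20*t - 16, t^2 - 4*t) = t - 4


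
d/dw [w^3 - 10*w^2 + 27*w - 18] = 3*w^2 - 20*w + 27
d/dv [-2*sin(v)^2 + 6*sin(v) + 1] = 2*(3 - 2*sin(v))*cos(v)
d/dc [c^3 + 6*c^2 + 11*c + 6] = 3*c^2 + 12*c + 11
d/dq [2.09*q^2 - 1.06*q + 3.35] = 4.18*q - 1.06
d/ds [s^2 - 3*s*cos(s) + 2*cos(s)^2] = 3*s*sin(s) + 2*s - 2*sin(2*s) - 3*cos(s)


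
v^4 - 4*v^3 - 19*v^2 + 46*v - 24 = (v - 6)*(v - 1)^2*(v + 4)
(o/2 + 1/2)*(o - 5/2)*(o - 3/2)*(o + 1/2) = o^4/2 - 5*o^3/4 - 7*o^2/8 + 29*o/16 + 15/16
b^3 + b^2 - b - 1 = (b - 1)*(b + 1)^2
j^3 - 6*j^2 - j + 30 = (j - 5)*(j - 3)*(j + 2)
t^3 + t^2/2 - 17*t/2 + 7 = (t - 2)*(t - 1)*(t + 7/2)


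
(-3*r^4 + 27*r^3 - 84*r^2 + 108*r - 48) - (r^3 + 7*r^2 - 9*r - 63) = -3*r^4 + 26*r^3 - 91*r^2 + 117*r + 15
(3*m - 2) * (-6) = 12 - 18*m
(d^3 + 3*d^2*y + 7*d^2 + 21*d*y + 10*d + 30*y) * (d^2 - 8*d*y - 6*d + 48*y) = d^5 - 5*d^4*y + d^4 - 24*d^3*y^2 - 5*d^3*y - 32*d^3 - 24*d^2*y^2 + 160*d^2*y - 60*d^2 + 768*d*y^2 + 300*d*y + 1440*y^2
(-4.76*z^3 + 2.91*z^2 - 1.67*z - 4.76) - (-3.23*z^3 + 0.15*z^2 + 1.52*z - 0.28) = -1.53*z^3 + 2.76*z^2 - 3.19*z - 4.48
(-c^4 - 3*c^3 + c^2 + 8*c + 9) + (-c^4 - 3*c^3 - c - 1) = -2*c^4 - 6*c^3 + c^2 + 7*c + 8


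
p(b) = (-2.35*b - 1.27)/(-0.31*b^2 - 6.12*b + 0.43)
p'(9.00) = -0.01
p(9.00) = 0.28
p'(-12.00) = -0.12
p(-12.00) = 0.92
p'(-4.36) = -0.04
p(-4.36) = 0.42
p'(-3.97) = -0.04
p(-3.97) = 0.41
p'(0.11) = -145.58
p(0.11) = 6.19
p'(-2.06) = -0.07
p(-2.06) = 0.30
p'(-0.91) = -0.26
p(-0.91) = 0.15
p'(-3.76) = -0.04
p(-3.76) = 0.40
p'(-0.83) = -0.31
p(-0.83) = 0.13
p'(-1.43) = -0.13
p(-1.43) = 0.24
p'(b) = (-2.35*b - 1.27)*(0.62*b + 6.12)/(-0.31*b^2 - 6.12*b + 0.43)^2 - 2.35/(-0.31*b^2 - 6.12*b + 0.43) = (0.7285*b^2 + 14.382*b - (0.62*b + 6.12)*(2.35*b + 1.27) - 1.0105)/(0.31*b^2 + 6.12*b - 0.43)^2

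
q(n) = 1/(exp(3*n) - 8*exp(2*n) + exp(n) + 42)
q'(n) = (-3*exp(3*n) + 16*exp(2*n) - exp(n))/(exp(3*n) - 8*exp(2*n) + exp(n) + 42)^2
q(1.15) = -0.32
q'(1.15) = 6.30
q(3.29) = 0.00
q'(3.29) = -0.00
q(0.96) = 0.13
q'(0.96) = 0.86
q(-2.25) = 0.02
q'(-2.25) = 0.00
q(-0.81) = 0.02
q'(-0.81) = 0.00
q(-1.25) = 0.02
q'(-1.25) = 0.00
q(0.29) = 0.03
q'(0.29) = 0.02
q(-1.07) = 0.02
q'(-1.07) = 0.00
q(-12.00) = 0.02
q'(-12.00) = 0.00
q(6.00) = 0.00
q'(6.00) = 0.00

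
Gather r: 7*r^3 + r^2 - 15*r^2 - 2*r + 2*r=7*r^3 - 14*r^2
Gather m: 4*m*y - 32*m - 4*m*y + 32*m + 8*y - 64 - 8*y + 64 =0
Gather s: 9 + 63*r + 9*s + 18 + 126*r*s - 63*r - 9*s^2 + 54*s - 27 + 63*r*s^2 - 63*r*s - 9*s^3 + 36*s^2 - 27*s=-9*s^3 + s^2*(63*r + 27) + s*(63*r + 36)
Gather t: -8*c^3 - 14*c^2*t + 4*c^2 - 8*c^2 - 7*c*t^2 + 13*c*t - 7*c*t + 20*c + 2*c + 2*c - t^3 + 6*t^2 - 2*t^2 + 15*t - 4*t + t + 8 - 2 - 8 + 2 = -8*c^3 - 4*c^2 + 24*c - t^3 + t^2*(4 - 7*c) + t*(-14*c^2 + 6*c + 12)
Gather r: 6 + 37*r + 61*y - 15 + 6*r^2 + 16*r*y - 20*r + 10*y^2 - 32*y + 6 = 6*r^2 + r*(16*y + 17) + 10*y^2 + 29*y - 3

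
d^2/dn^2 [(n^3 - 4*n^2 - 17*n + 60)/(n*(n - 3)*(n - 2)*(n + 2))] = 2*(n^6 - 3*n^5 - 108*n^4 - 4*n^3 + 240*n^2 - 320)/(n^3*(n^6 - 12*n^4 + 48*n^2 - 64))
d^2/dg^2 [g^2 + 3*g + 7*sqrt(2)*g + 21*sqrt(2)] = 2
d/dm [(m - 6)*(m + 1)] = 2*m - 5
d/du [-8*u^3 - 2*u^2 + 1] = 4*u*(-6*u - 1)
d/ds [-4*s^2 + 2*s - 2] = 2 - 8*s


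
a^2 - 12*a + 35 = (a - 7)*(a - 5)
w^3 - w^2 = w^2*(w - 1)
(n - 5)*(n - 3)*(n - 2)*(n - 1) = n^4 - 11*n^3 + 41*n^2 - 61*n + 30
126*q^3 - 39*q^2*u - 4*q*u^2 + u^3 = (-7*q + u)*(-3*q + u)*(6*q + u)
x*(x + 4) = x^2 + 4*x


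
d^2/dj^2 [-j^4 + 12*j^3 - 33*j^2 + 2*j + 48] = -12*j^2 + 72*j - 66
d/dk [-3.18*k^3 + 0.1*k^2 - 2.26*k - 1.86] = -9.54*k^2 + 0.2*k - 2.26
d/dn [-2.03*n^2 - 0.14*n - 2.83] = -4.06*n - 0.14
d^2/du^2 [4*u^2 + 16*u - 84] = 8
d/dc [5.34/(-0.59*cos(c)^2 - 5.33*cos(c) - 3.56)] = -(6.3012*cos(c) + 28.4622)*sin(c)/(0.59*cos(c)^2 + 5.33*cos(c) + 3.56)^2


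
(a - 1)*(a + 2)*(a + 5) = a^3 + 6*a^2 + 3*a - 10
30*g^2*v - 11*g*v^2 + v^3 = v*(-6*g + v)*(-5*g + v)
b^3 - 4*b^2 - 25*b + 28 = (b - 7)*(b - 1)*(b + 4)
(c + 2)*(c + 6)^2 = c^3 + 14*c^2 + 60*c + 72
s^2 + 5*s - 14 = (s - 2)*(s + 7)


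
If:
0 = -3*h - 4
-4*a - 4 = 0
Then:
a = -1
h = -4/3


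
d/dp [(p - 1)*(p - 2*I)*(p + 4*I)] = 3*p^2 + p*(-2 + 4*I) + 8 - 2*I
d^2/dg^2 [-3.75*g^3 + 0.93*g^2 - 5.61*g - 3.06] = 1.86 - 22.5*g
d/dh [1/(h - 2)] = -1/(h - 2)^2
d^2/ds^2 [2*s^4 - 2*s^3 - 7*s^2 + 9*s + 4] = 24*s^2 - 12*s - 14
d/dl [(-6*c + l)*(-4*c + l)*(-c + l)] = 34*c^2 - 22*c*l + 3*l^2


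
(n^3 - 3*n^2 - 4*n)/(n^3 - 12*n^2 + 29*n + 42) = n*(n - 4)/(n^2 - 13*n + 42)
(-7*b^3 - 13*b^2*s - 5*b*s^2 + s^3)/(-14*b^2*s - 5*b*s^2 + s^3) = (b^2 + 2*b*s + s^2)/(s*(2*b + s))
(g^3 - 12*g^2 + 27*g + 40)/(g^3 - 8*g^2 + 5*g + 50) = (g^2 - 7*g - 8)/(g^2 - 3*g - 10)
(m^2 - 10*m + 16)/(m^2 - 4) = (m - 8)/(m + 2)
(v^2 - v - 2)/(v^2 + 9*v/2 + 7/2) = 2*(v - 2)/(2*v + 7)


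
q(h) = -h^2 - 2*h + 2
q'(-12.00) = 22.00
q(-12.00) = -118.00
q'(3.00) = -8.00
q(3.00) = -13.00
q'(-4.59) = 7.18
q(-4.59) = -9.89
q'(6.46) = -14.92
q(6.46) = -52.65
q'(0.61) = -3.22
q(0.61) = 0.41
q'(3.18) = -8.36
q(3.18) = -14.47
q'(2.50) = -7.00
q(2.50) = -9.25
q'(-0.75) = -0.50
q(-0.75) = 2.94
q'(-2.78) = 3.56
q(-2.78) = -0.17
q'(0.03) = -2.06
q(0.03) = 1.94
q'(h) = -2*h - 2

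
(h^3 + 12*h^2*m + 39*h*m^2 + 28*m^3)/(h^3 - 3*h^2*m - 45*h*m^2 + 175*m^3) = (h^2 + 5*h*m + 4*m^2)/(h^2 - 10*h*m + 25*m^2)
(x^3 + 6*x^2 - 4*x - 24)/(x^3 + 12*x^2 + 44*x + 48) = (x - 2)/(x + 4)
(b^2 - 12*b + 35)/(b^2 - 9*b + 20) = (b - 7)/(b - 4)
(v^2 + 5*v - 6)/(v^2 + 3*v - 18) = (v - 1)/(v - 3)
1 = 1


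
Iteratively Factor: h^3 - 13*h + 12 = (h - 1)*(h^2 + h - 12) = (h - 3)*(h - 1)*(h + 4)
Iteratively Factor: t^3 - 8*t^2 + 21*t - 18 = (t - 2)*(t^2 - 6*t + 9) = (t - 3)*(t - 2)*(t - 3)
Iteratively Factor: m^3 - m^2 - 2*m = (m)*(m^2 - m - 2) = m*(m - 2)*(m + 1)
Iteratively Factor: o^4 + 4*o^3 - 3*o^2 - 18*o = (o + 3)*(o^3 + o^2 - 6*o) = (o + 3)^2*(o^2 - 2*o) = (o - 2)*(o + 3)^2*(o)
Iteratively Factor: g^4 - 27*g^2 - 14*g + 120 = (g + 4)*(g^3 - 4*g^2 - 11*g + 30) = (g + 3)*(g + 4)*(g^2 - 7*g + 10) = (g - 5)*(g + 3)*(g + 4)*(g - 2)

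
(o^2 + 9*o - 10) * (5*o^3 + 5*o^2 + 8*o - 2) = 5*o^5 + 50*o^4 + 3*o^3 + 20*o^2 - 98*o + 20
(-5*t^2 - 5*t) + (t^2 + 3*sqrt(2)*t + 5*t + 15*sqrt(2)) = -4*t^2 + 3*sqrt(2)*t + 15*sqrt(2)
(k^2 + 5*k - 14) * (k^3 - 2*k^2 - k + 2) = k^5 + 3*k^4 - 25*k^3 + 25*k^2 + 24*k - 28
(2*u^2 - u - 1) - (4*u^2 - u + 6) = -2*u^2 - 7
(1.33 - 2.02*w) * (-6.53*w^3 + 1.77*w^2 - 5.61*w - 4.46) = 13.1906*w^4 - 12.2603*w^3 + 13.6863*w^2 + 1.5479*w - 5.9318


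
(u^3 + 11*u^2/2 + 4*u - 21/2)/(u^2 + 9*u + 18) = (2*u^2 + 5*u - 7)/(2*(u + 6))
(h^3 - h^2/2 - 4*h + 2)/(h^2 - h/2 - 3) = (2*h^2 + 3*h - 2)/(2*h + 3)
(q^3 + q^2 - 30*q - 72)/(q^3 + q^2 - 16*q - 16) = (q^2 - 3*q - 18)/(q^2 - 3*q - 4)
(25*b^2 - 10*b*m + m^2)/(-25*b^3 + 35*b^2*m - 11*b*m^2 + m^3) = -1/(b - m)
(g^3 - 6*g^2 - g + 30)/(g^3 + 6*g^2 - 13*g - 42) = (g - 5)/(g + 7)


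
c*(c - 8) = c^2 - 8*c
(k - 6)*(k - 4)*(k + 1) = k^3 - 9*k^2 + 14*k + 24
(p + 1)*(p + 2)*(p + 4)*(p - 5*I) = p^4 + 7*p^3 - 5*I*p^3 + 14*p^2 - 35*I*p^2 + 8*p - 70*I*p - 40*I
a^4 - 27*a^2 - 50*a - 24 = (a - 6)*(a + 1)^2*(a + 4)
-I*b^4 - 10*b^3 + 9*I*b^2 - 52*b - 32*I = (b - 8*I)*(b - 4*I)*(b + I)*(-I*b + 1)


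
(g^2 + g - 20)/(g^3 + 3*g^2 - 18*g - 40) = 1/(g + 2)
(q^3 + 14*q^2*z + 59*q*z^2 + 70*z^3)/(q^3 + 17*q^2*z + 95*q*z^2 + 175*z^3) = (q + 2*z)/(q + 5*z)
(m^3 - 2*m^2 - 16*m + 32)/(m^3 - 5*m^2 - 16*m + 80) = (m - 2)/(m - 5)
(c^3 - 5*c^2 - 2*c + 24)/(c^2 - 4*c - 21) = (-c^3 + 5*c^2 + 2*c - 24)/(-c^2 + 4*c + 21)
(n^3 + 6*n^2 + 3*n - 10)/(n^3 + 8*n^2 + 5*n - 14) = (n + 5)/(n + 7)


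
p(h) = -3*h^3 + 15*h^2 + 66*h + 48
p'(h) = -9*h^2 + 30*h + 66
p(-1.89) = -2.90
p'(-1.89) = -22.85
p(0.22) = 63.21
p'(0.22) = 72.16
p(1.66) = 185.17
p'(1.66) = 91.00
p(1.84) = 201.54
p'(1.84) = 90.73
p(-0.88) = 3.58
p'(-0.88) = 32.63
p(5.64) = 359.17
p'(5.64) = -51.09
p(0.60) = 92.35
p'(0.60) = 80.76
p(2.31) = 243.52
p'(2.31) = 87.28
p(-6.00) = 840.00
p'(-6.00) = -438.00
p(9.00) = -330.00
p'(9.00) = -393.00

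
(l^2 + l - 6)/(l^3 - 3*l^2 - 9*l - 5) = (-l^2 - l + 6)/(-l^3 + 3*l^2 + 9*l + 5)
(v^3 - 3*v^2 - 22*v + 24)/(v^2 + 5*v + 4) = (v^2 - 7*v + 6)/(v + 1)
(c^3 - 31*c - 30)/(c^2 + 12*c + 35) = (c^2 - 5*c - 6)/(c + 7)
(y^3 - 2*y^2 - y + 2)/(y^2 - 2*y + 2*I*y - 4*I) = (y^2 - 1)/(y + 2*I)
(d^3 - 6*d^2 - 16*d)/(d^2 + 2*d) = d - 8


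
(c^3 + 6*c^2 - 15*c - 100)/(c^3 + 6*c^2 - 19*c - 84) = (c^2 + 10*c + 25)/(c^2 + 10*c + 21)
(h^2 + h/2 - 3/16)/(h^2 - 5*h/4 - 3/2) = (h - 1/4)/(h - 2)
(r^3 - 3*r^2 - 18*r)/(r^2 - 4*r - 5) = r*(-r^2 + 3*r + 18)/(-r^2 + 4*r + 5)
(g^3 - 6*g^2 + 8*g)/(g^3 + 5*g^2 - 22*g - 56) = g*(g - 2)/(g^2 + 9*g + 14)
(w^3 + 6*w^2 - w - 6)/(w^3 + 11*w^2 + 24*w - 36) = (w + 1)/(w + 6)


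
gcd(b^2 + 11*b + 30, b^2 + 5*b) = b + 5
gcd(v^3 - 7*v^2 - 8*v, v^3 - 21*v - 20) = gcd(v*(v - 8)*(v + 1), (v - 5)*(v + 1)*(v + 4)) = v + 1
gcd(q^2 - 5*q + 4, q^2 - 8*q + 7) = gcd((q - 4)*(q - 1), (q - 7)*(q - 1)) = q - 1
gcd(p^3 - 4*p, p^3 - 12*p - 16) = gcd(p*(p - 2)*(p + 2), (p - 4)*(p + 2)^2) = p + 2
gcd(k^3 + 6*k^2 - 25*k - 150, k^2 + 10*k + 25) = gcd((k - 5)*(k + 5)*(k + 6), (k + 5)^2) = k + 5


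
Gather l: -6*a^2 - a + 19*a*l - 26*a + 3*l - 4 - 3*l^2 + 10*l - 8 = -6*a^2 - 27*a - 3*l^2 + l*(19*a + 13) - 12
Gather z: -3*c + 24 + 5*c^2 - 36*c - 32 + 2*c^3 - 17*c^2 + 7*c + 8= 2*c^3 - 12*c^2 - 32*c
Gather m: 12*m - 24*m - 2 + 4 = 2 - 12*m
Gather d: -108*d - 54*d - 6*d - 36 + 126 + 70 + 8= 168 - 168*d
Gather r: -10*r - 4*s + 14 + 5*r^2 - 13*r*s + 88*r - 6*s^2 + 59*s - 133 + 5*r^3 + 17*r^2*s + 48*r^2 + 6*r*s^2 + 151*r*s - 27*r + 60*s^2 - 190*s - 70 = 5*r^3 + r^2*(17*s + 53) + r*(6*s^2 + 138*s + 51) + 54*s^2 - 135*s - 189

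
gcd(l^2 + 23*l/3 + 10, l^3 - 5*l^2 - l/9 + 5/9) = 1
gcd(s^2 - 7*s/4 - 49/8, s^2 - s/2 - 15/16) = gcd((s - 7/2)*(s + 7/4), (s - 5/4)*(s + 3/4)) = 1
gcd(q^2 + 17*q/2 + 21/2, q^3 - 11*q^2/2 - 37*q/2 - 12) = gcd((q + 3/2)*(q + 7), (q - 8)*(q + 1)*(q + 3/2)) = q + 3/2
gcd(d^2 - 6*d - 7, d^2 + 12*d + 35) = 1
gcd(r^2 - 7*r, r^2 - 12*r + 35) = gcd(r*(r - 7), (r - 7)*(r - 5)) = r - 7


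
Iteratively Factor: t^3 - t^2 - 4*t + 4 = (t - 2)*(t^2 + t - 2) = (t - 2)*(t + 2)*(t - 1)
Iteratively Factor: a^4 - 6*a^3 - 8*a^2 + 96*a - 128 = (a - 2)*(a^3 - 4*a^2 - 16*a + 64) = (a - 4)*(a - 2)*(a^2 - 16) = (a - 4)*(a - 2)*(a + 4)*(a - 4)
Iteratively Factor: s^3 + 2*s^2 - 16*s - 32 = (s + 4)*(s^2 - 2*s - 8) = (s - 4)*(s + 4)*(s + 2)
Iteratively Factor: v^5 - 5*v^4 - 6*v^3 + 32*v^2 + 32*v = (v + 1)*(v^4 - 6*v^3 + 32*v) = v*(v + 1)*(v^3 - 6*v^2 + 32) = v*(v - 4)*(v + 1)*(v^2 - 2*v - 8) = v*(v - 4)^2*(v + 1)*(v + 2)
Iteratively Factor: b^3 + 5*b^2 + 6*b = (b + 3)*(b^2 + 2*b) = (b + 2)*(b + 3)*(b)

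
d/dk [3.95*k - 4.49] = 3.95000000000000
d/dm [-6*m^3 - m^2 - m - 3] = -18*m^2 - 2*m - 1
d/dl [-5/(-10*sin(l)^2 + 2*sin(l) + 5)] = 10*(1 - 10*sin(l))*cos(l)/(2*sin(l) + 5*cos(2*l))^2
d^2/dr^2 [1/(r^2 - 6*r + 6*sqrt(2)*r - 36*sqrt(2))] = 2*(-r^2 - 6*sqrt(2)*r + 6*r + 4*(r - 3 + 3*sqrt(2))^2 + 36*sqrt(2))/(r^2 - 6*r + 6*sqrt(2)*r - 36*sqrt(2))^3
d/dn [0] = 0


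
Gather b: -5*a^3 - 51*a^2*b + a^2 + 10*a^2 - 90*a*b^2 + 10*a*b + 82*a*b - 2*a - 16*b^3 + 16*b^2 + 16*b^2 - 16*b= -5*a^3 + 11*a^2 - 2*a - 16*b^3 + b^2*(32 - 90*a) + b*(-51*a^2 + 92*a - 16)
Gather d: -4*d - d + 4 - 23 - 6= -5*d - 25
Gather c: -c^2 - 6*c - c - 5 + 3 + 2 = -c^2 - 7*c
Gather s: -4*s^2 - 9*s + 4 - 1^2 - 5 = -4*s^2 - 9*s - 2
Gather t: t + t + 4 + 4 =2*t + 8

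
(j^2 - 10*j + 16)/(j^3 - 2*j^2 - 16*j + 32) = (j - 8)/(j^2 - 16)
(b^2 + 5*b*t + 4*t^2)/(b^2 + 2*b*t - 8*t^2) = (-b - t)/(-b + 2*t)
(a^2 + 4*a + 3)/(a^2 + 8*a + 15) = (a + 1)/(a + 5)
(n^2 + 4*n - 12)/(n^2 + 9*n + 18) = (n - 2)/(n + 3)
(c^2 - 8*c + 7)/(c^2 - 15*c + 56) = (c - 1)/(c - 8)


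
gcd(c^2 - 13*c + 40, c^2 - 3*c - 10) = c - 5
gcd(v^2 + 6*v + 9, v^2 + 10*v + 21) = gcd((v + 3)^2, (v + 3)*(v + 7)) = v + 3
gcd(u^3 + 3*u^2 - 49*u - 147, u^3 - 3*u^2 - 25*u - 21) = u^2 - 4*u - 21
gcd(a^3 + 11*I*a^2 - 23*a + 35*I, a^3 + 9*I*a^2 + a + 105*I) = a^2 + 12*I*a - 35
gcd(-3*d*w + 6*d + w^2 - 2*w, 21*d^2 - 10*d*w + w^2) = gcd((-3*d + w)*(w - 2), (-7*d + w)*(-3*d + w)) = -3*d + w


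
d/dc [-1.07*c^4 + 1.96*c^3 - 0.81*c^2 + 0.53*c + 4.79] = -4.28*c^3 + 5.88*c^2 - 1.62*c + 0.53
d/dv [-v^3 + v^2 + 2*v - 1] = -3*v^2 + 2*v + 2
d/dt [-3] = 0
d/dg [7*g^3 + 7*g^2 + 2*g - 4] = 21*g^2 + 14*g + 2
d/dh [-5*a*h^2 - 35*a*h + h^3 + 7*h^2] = -10*a*h - 35*a + 3*h^2 + 14*h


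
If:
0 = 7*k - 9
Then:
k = 9/7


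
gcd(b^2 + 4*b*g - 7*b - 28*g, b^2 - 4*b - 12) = 1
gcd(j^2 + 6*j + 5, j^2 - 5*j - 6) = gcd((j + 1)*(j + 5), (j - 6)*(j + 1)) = j + 1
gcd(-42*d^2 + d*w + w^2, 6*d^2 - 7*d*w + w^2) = -6*d + w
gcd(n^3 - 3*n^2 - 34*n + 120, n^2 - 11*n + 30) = n - 5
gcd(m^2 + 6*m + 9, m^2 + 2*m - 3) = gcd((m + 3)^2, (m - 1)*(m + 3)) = m + 3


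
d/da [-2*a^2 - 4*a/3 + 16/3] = -4*a - 4/3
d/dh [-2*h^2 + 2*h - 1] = 2 - 4*h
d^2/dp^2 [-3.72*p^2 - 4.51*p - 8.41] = -7.44000000000000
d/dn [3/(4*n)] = -3/(4*n^2)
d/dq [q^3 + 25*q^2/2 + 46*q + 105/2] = 3*q^2 + 25*q + 46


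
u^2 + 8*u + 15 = (u + 3)*(u + 5)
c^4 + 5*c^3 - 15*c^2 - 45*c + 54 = (c - 3)*(c - 1)*(c + 3)*(c + 6)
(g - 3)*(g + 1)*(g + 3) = g^3 + g^2 - 9*g - 9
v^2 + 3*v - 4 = (v - 1)*(v + 4)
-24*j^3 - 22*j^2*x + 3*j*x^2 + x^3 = (-4*j + x)*(j + x)*(6*j + x)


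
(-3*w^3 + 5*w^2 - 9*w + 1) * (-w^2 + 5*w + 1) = 3*w^5 - 20*w^4 + 31*w^3 - 41*w^2 - 4*w + 1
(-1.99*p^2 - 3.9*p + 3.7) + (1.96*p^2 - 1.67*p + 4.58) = -0.03*p^2 - 5.57*p + 8.28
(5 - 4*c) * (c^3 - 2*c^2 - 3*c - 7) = -4*c^4 + 13*c^3 + 2*c^2 + 13*c - 35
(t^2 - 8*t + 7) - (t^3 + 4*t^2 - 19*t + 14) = -t^3 - 3*t^2 + 11*t - 7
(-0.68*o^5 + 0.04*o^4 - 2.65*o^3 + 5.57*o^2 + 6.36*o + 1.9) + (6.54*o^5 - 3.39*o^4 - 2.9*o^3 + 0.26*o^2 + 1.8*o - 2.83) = 5.86*o^5 - 3.35*o^4 - 5.55*o^3 + 5.83*o^2 + 8.16*o - 0.93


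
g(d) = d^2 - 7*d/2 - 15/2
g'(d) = 2*d - 7/2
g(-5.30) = 39.14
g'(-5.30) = -14.10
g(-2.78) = 9.96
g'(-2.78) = -9.06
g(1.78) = -10.56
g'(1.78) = 0.06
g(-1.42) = -0.51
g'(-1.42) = -6.34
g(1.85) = -10.55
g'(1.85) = 0.20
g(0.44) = -8.85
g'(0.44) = -2.62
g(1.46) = -10.48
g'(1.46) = -0.58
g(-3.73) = 19.47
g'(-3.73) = -10.96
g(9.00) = 42.00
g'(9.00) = 14.50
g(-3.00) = 12.00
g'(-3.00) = -9.50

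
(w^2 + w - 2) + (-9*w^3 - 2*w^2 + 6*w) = -9*w^3 - w^2 + 7*w - 2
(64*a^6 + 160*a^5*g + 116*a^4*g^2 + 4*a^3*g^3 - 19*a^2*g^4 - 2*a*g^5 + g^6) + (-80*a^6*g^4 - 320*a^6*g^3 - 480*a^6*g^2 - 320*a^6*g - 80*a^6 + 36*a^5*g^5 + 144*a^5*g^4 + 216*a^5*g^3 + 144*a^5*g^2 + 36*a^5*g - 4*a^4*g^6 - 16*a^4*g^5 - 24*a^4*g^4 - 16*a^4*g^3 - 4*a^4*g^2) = -80*a^6*g^4 - 320*a^6*g^3 - 480*a^6*g^2 - 320*a^6*g - 16*a^6 + 36*a^5*g^5 + 144*a^5*g^4 + 216*a^5*g^3 + 144*a^5*g^2 + 196*a^5*g - 4*a^4*g^6 - 16*a^4*g^5 - 24*a^4*g^4 - 16*a^4*g^3 + 112*a^4*g^2 + 4*a^3*g^3 - 19*a^2*g^4 - 2*a*g^5 + g^6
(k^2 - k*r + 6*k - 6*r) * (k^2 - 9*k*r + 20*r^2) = k^4 - 10*k^3*r + 6*k^3 + 29*k^2*r^2 - 60*k^2*r - 20*k*r^3 + 174*k*r^2 - 120*r^3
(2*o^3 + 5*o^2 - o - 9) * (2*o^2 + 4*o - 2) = 4*o^5 + 18*o^4 + 14*o^3 - 32*o^2 - 34*o + 18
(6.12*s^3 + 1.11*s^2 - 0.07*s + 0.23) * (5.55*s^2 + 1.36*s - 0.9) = 33.966*s^5 + 14.4837*s^4 - 4.3869*s^3 + 0.1823*s^2 + 0.3758*s - 0.207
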